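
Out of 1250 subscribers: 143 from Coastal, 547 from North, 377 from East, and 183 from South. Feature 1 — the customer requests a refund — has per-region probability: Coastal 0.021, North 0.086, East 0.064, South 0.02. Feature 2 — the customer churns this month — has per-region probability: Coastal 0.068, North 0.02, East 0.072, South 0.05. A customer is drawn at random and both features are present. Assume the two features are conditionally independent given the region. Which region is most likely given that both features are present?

East

Prior × likelihood for each hypothesis:
  Coastal: 0.1144 × 0.021 × 0.068 = 0.0001633632
  North: 0.4376 × 0.086 × 0.02 = 0.000752672
  East: 0.3016 × 0.064 × 0.072 = 0.0013897728
  South: 0.1464 × 0.02 × 0.05 = 0.0001464
Sum = 0.002452208.
Largest term belongs to East, so East is most probable.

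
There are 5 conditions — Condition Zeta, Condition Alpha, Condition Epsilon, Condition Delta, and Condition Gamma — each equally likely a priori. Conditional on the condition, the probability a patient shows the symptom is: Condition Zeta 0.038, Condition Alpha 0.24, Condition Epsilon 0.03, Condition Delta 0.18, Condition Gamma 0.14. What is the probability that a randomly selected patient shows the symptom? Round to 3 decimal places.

Since the prior is uniform, the posterior is proportional to the likelihood:
  Condition Zeta: 0.038
  Condition Alpha: 0.24
  Condition Epsilon: 0.03
  Condition Delta: 0.18
  Condition Gamma: 0.14
P(symptomatic) = (1/5) × (0.038 + 0.24 + 0.03 + 0.18 + 0.14) = 0.628/5 ≈ 0.126.

0.126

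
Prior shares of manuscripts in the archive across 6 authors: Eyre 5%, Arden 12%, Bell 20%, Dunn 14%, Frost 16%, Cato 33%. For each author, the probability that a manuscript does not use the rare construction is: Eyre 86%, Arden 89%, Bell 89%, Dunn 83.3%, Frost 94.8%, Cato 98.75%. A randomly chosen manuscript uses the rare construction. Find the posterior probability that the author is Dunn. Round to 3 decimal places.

Taking complements, P(rare-form | each) = Eyre 0.14, Arden 0.11, Bell 0.11, Dunn 0.167, Frost 0.052, Cato 0.0125.
Unnormalized posteriors (prior × likelihood):
  Eyre: 0.05 × 0.14 = 0.007
  Arden: 0.12 × 0.11 = 0.0132
  Bell: 0.2 × 0.11 = 0.022
  Dunn: 0.14 × 0.167 = 0.02338
  Frost: 0.16 × 0.052 = 0.00832
  Cato: 0.33 × 0.0125 = 0.004125
Total = 0.078025.
P(Dunn | evidence) = 0.02338 / 0.078025 ≈ 0.300.

0.300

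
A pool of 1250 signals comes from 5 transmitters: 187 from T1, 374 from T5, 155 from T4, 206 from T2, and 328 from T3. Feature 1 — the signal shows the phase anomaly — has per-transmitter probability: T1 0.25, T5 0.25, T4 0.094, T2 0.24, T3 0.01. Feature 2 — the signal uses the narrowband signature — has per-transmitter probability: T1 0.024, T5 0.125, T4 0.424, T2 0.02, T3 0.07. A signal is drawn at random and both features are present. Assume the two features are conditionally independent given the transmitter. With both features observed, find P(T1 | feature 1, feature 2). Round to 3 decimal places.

0.056

Prior × likelihood for each hypothesis:
  T1: 0.1496 × 0.25 × 0.024 = 0.0008976
  T5: 0.2992 × 0.25 × 0.125 = 0.00935
  T4: 0.124 × 0.094 × 0.424 = 0.004942144
  T2: 0.1648 × 0.24 × 0.02 = 0.00079104
  T3: 0.2624 × 0.01 × 0.07 = 0.00018368
Total = 0.016164464.
P(T1 | evidence) = 0.0008976 / 0.016164464 ≈ 0.056.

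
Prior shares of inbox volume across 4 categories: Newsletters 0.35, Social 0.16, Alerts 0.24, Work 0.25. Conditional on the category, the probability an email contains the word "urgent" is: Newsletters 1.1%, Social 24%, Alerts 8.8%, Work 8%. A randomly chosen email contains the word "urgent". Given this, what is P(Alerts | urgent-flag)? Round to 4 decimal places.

By Bayes' rule, posterior ∝ prior × likelihood:
  Newsletters: 0.35 × 0.011 = 0.00385
  Social: 0.16 × 0.24 = 0.0384
  Alerts: 0.24 × 0.088 = 0.02112
  Work: 0.25 × 0.08 = 0.02
Normalizing constant = 0.08337.
P(Alerts | evidence) = 0.02112 / 0.08337 ≈ 0.2533.

0.2533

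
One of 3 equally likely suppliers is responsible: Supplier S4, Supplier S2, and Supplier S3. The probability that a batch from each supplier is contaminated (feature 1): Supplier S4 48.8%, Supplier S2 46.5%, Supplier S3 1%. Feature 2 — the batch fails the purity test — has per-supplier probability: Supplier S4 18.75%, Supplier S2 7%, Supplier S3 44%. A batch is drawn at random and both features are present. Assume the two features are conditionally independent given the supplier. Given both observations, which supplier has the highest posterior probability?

Supplier S4

With a uniform prior (1/3 each), posterior ∝ likelihood:
  Supplier S4: 0.488 × 0.1875 = 0.0915
  Supplier S2: 0.465 × 0.07 = 0.03255
  Supplier S3: 0.01 × 0.44 = 0.0044
Sum = 0.12845.
Largest term belongs to Supplier S4, so Supplier S4 is most probable.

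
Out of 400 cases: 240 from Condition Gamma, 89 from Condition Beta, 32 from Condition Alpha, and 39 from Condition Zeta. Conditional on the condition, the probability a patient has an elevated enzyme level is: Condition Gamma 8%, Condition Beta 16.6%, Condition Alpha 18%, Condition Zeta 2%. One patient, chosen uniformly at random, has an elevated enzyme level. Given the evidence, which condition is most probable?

By Bayes' rule, posterior ∝ prior × likelihood:
  Condition Gamma: 0.6 × 0.08 = 0.048
  Condition Beta: 0.2225 × 0.166 = 0.036935
  Condition Alpha: 0.08 × 0.18 = 0.0144
  Condition Zeta: 0.0975 × 0.02 = 0.00195
Sum = 0.101285.
Largest term belongs to Condition Gamma, so Condition Gamma is most probable.

Condition Gamma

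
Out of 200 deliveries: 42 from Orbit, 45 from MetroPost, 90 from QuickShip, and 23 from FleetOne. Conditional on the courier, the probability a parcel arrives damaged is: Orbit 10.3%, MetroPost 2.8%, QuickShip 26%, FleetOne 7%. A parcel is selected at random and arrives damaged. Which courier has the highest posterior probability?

QuickShip

Compute prior × likelihood for every hypothesis:
  Orbit: 0.21 × 0.103 = 0.02163
  MetroPost: 0.225 × 0.028 = 0.0063
  QuickShip: 0.45 × 0.26 = 0.117
  FleetOne: 0.115 × 0.07 = 0.00805
Normalizing constant = 0.15298.
Largest term belongs to QuickShip, so QuickShip is most probable.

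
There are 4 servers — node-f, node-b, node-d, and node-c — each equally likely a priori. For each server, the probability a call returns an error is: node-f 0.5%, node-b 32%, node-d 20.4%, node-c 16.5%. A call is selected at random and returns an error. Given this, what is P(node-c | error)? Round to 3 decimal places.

0.238

Since the prior is uniform, the posterior is proportional to the likelihood:
  node-f: 0.005
  node-b: 0.32
  node-d: 0.204
  node-c: 0.165
Sum = 0.694.
P(node-c | evidence) = 0.165 / 0.694 ≈ 0.238.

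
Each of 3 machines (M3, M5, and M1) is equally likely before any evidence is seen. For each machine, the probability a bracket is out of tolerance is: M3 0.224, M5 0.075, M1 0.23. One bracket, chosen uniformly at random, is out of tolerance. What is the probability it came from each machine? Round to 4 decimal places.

Since the prior is uniform, the posterior is proportional to the likelihood:
  M3: 0.224
  M5: 0.075
  M1: 0.23
Normalizing constant = 0.529.
P(M3 | oversize) = 0.224/0.529 ≈ 0.4234
P(M5 | oversize) = 0.075/0.529 ≈ 0.1418
P(M1 | oversize) = 0.23/0.529 ≈ 0.4348

M3 0.4234, M5 0.1418, M1 0.4348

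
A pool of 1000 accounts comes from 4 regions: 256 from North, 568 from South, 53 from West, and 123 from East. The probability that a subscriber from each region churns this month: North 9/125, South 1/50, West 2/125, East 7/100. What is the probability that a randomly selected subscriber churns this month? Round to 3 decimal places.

By Bayes' rule, posterior ∝ prior × likelihood:
  North: 0.256 × 0.072 = 0.018432
  South: 0.568 × 0.02 = 0.01136
  West: 0.053 × 0.016 = 0.000848
  East: 0.123 × 0.07 = 0.00861
P(churn) = 0.018432 + 0.01136 + 0.000848 + 0.00861 = 0.03925 → 0.039.

0.039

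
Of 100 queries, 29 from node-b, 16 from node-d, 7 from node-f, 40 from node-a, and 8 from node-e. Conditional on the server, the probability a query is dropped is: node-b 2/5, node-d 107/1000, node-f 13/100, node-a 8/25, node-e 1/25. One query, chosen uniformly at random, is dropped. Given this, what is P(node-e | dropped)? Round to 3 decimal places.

Prior × likelihood for each hypothesis:
  node-b: 0.29 × 0.4 = 0.116
  node-d: 0.16 × 0.107 = 0.01712
  node-f: 0.07 × 0.13 = 0.0091
  node-a: 0.4 × 0.32 = 0.128
  node-e: 0.08 × 0.04 = 0.0032
Total = 0.27342.
P(node-e | evidence) = 0.0032 / 0.27342 ≈ 0.012.

0.012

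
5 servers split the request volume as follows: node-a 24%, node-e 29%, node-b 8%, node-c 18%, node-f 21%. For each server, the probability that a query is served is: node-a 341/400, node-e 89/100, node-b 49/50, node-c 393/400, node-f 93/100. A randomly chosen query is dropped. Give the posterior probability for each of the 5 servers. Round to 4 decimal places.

Taking complements, P(dropped | each) = node-a 0.1475, node-e 0.11, node-b 0.02, node-c 0.0175, node-f 0.07.
Compute prior × likelihood for every hypothesis:
  node-a: 0.24 × 0.1475 = 0.0354
  node-e: 0.29 × 0.11 = 0.0319
  node-b: 0.08 × 0.02 = 0.0016
  node-c: 0.18 × 0.0175 = 0.00315
  node-f: 0.21 × 0.07 = 0.0147
Normalizing constant = 0.08675.
P(node-a | dropped) = 0.0354/0.08675 ≈ 0.4081
P(node-e | dropped) = 0.0319/0.08675 ≈ 0.3677
P(node-b | dropped) = 0.0016/0.08675 ≈ 0.0184
P(node-c | dropped) = 0.00315/0.08675 ≈ 0.0363
P(node-f | dropped) = 0.0147/0.08675 ≈ 0.1695

node-a 0.4081, node-e 0.3677, node-b 0.0184, node-c 0.0363, node-f 0.1695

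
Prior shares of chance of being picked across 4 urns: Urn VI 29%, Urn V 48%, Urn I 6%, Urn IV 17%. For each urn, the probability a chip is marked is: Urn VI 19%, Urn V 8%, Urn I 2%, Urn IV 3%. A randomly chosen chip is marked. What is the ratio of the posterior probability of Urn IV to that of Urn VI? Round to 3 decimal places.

0.093

Compute prior × likelihood for every hypothesis:
  Urn VI: 0.29 × 0.19 = 0.0551
  Urn V: 0.48 × 0.08 = 0.0384
  Urn I: 0.06 × 0.02 = 0.0012
  Urn IV: 0.17 × 0.03 = 0.0051
Sum = 0.0998.
The ratio is 0.0051 / 0.0551 (the normalizer cancels) = 0.093.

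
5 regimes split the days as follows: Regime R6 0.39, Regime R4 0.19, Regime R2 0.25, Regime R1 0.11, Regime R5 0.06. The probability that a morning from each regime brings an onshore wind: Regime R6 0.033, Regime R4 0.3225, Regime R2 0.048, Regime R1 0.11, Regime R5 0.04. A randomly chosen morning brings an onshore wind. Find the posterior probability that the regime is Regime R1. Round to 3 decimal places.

0.120

Compute prior × likelihood for every hypothesis:
  Regime R6: 0.39 × 0.033 = 0.01287
  Regime R4: 0.19 × 0.3225 = 0.061275
  Regime R2: 0.25 × 0.048 = 0.012
  Regime R1: 0.11 × 0.11 = 0.0121
  Regime R5: 0.06 × 0.04 = 0.0024
Normalizing constant = 0.100645.
P(Regime R1 | evidence) = 0.0121 / 0.100645 ≈ 0.120.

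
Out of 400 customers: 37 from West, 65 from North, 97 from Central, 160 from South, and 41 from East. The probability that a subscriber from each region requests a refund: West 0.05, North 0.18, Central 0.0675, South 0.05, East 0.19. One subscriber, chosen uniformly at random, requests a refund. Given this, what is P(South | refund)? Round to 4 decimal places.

0.2229

Unnormalized posteriors (prior × likelihood):
  West: 0.0925 × 0.05 = 0.004625
  North: 0.1625 × 0.18 = 0.02925
  Central: 0.2425 × 0.0675 = 0.01636875
  South: 0.4 × 0.05 = 0.02
  East: 0.1025 × 0.19 = 0.019475
Total = 0.08971875.
P(South | evidence) = 0.02 / 0.08971875 ≈ 0.2229.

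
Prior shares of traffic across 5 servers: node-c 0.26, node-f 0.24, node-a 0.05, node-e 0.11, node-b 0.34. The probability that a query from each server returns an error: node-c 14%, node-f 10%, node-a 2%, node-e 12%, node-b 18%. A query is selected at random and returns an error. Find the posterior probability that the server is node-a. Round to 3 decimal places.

0.007

Compute prior × likelihood for every hypothesis:
  node-c: 0.26 × 0.14 = 0.0364
  node-f: 0.24 × 0.1 = 0.024
  node-a: 0.05 × 0.02 = 0.001
  node-e: 0.11 × 0.12 = 0.0132
  node-b: 0.34 × 0.18 = 0.0612
Normalizing constant = 0.1358.
P(node-a | evidence) = 0.001 / 0.1358 ≈ 0.007.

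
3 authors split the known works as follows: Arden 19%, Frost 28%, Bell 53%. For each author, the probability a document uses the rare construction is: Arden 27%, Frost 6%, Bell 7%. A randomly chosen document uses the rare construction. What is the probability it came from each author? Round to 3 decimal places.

Arden 0.488, Frost 0.160, Bell 0.353

By Bayes' rule, posterior ∝ prior × likelihood:
  Arden: 0.19 × 0.27 = 0.0513
  Frost: 0.28 × 0.06 = 0.0168
  Bell: 0.53 × 0.07 = 0.0371
Total = 0.1052.
P(Arden | rare-form) = 0.0513/0.1052 ≈ 0.488
P(Frost | rare-form) = 0.0168/0.1052 ≈ 0.160
P(Bell | rare-form) = 0.0371/0.1052 ≈ 0.353
(Check: 0.488+0.160+0.353 = 1.001.)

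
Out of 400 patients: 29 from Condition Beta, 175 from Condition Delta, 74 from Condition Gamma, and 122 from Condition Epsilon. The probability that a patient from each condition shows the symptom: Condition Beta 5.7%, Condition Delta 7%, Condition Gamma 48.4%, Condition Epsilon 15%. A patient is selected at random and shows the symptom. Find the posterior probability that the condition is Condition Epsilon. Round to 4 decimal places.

Prior × likelihood for each hypothesis:
  Condition Beta: 0.0725 × 0.057 = 0.0041325
  Condition Delta: 0.4375 × 0.07 = 0.030625
  Condition Gamma: 0.185 × 0.484 = 0.08954
  Condition Epsilon: 0.305 × 0.15 = 0.04575
Total = 0.1700475.
P(Condition Epsilon | evidence) = 0.04575 / 0.1700475 ≈ 0.2690.

0.2690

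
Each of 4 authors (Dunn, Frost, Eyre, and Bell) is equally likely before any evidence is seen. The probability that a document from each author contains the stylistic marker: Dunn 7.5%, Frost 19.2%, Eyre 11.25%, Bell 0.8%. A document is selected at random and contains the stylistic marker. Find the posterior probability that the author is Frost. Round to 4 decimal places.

With a uniform prior (1/4 each), posterior ∝ likelihood:
  Dunn: 0.075
  Frost: 0.192
  Eyre: 0.1125
  Bell: 0.008
Total = 0.3875.
P(Frost | evidence) = 0.192 / 0.3875 ≈ 0.4955.

0.4955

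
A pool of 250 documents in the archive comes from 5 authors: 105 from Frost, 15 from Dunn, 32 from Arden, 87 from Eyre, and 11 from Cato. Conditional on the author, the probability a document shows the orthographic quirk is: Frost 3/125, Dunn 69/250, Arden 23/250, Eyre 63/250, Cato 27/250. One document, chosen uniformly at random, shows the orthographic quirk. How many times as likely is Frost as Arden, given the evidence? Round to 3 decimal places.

Unnormalized posteriors (prior × likelihood):
  Frost: 0.42 × 0.024 = 0.01008
  Dunn: 0.06 × 0.276 = 0.01656
  Arden: 0.128 × 0.092 = 0.011776
  Eyre: 0.348 × 0.252 = 0.087696
  Cato: 0.044 × 0.108 = 0.004752
Normalizing constant = 0.130864.
The ratio is 0.01008 / 0.011776 (the normalizer cancels) = 0.856.

0.856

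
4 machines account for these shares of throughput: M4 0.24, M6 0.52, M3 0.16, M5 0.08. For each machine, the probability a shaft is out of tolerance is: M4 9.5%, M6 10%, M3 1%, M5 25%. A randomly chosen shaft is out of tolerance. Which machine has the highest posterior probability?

Unnormalized posteriors (prior × likelihood):
  M4: 0.24 × 0.095 = 0.0228
  M6: 0.52 × 0.1 = 0.052
  M3: 0.16 × 0.01 = 0.0016
  M5: 0.08 × 0.25 = 0.02
Total = 0.0964.
Largest term belongs to M6, so M6 is most probable.

M6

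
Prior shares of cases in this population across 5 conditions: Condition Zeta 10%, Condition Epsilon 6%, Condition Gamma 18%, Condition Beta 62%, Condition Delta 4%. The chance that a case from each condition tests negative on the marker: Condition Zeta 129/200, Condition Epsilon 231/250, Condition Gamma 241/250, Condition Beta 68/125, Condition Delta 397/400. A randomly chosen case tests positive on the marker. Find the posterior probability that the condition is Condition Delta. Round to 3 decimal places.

Taking complements, P(marker-positive | each) = Condition Zeta 0.355, Condition Epsilon 0.076, Condition Gamma 0.036, Condition Beta 0.456, Condition Delta 0.0075.
Prior × likelihood for each hypothesis:
  Condition Zeta: 0.1 × 0.355 = 0.0355
  Condition Epsilon: 0.06 × 0.076 = 0.00456
  Condition Gamma: 0.18 × 0.036 = 0.00648
  Condition Beta: 0.62 × 0.456 = 0.28272
  Condition Delta: 0.04 × 0.0075 = 0.0003
Total = 0.32956.
P(Condition Delta | evidence) = 0.0003 / 0.32956 ≈ 0.001.

0.001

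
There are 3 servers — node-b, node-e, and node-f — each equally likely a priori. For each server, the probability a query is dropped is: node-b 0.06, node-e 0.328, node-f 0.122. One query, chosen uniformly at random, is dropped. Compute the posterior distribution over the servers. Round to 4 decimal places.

node-b 0.1176, node-e 0.6431, node-f 0.2392

With a uniform prior (1/3 each), posterior ∝ likelihood:
  node-b: 0.06
  node-e: 0.328
  node-f: 0.122
Normalizing constant = 0.51.
P(node-b | dropped) = 0.06/0.51 ≈ 0.1176
P(node-e | dropped) = 0.328/0.51 ≈ 0.6431
P(node-f | dropped) = 0.122/0.51 ≈ 0.2392
(Check: 0.1176+0.6431+0.2392 = 0.9999.)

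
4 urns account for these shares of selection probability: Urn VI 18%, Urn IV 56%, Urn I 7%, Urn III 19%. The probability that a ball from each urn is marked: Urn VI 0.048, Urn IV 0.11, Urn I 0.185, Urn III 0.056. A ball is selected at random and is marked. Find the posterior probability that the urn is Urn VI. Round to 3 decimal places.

By Bayes' rule, posterior ∝ prior × likelihood:
  Urn VI: 0.18 × 0.048 = 0.00864
  Urn IV: 0.56 × 0.11 = 0.0616
  Urn I: 0.07 × 0.185 = 0.01295
  Urn III: 0.19 × 0.056 = 0.01064
Sum = 0.09383.
P(Urn VI | evidence) = 0.00864 / 0.09383 ≈ 0.092.

0.092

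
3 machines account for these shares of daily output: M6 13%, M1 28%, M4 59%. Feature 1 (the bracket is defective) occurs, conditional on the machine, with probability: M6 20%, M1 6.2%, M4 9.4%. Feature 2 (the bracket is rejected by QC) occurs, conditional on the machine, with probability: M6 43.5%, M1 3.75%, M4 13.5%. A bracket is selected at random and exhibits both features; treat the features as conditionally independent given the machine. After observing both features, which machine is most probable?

M6

Prior × likelihood for each hypothesis:
  M6: 0.13 × 0.2 × 0.435 = 0.01131
  M1: 0.28 × 0.062 × 0.0375 = 0.000651
  M4: 0.59 × 0.094 × 0.135 = 0.0074871
Total = 0.0194481.
Largest term belongs to M6, so M6 is most probable.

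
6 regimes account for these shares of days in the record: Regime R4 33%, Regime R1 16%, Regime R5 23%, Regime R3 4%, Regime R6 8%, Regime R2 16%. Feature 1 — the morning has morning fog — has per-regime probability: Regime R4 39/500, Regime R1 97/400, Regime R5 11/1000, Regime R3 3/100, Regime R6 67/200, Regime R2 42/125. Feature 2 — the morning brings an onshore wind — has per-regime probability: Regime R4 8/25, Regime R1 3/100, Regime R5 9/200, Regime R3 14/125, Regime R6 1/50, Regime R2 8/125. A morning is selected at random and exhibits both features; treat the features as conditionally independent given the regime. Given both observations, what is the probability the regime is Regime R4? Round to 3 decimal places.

0.605

Prior × likelihood for each hypothesis:
  Regime R4: 0.33 × 0.078 × 0.32 = 0.0082368
  Regime R1: 0.16 × 0.2425 × 0.03 = 0.001164
  Regime R5: 0.23 × 0.011 × 0.045 = 0.00011385
  Regime R3: 0.04 × 0.03 × 0.112 = 0.0001344
  Regime R6: 0.08 × 0.335 × 0.02 = 0.000536
  Regime R2: 0.16 × 0.336 × 0.064 = 0.00344064
Sum = 0.01362569.
P(Regime R4 | evidence) = 0.0082368 / 0.01362569 ≈ 0.605.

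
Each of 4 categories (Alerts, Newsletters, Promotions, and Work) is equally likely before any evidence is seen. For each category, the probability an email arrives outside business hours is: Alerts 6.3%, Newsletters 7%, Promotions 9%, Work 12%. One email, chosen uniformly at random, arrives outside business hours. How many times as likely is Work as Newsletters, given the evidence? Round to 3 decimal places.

With a uniform prior (1/4 each), posterior ∝ likelihood:
  Alerts: 0.063
  Newsletters: 0.07
  Promotions: 0.09
  Work: 0.12
Sum = 0.343.
The ratio is 0.12 / 0.07 (the normalizer cancels) = 1.714.

1.714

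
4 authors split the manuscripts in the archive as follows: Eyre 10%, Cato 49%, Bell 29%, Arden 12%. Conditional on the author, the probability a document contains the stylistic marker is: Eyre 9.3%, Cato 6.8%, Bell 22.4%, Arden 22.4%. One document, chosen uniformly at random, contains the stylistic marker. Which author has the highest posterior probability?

Bell

Compute prior × likelihood for every hypothesis:
  Eyre: 0.1 × 0.093 = 0.0093
  Cato: 0.49 × 0.068 = 0.03332
  Bell: 0.29 × 0.224 = 0.06496
  Arden: 0.12 × 0.224 = 0.02688
Normalizing constant = 0.13446.
Largest term belongs to Bell, so Bell is most probable.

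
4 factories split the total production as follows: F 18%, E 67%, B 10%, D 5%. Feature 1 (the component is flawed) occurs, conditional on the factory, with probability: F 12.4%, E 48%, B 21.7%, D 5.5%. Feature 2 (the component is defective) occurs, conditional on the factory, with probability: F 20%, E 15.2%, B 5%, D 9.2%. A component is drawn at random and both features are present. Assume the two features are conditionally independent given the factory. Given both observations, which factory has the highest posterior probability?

E

By Bayes' rule, posterior ∝ prior × likelihood:
  F: 0.18 × 0.124 × 0.2 = 0.004464
  E: 0.67 × 0.48 × 0.152 = 0.0488832
  B: 0.1 × 0.217 × 0.05 = 0.001085
  D: 0.05 × 0.055 × 0.092 = 0.000253
Total = 0.0546852.
Largest term belongs to E, so E is most probable.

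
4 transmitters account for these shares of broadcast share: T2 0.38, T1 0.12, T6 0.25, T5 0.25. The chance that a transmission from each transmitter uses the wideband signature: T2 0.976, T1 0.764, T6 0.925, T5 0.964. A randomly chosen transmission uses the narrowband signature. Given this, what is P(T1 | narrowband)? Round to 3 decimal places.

Taking complements, P(narrowband | each) = T2 0.024, T1 0.236, T6 0.075, T5 0.036.
Unnormalized posteriors (prior × likelihood):
  T2: 0.38 × 0.024 = 0.00912
  T1: 0.12 × 0.236 = 0.02832
  T6: 0.25 × 0.075 = 0.01875
  T5: 0.25 × 0.036 = 0.009
Total = 0.06519.
P(T1 | evidence) = 0.02832 / 0.06519 ≈ 0.434.

0.434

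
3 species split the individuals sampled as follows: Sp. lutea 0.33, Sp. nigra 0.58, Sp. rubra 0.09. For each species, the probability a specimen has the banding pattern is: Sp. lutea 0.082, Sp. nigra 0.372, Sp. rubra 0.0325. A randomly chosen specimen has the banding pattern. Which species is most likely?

Sp. nigra

Prior × likelihood for each hypothesis:
  Sp. lutea: 0.33 × 0.082 = 0.02706
  Sp. nigra: 0.58 × 0.372 = 0.21576
  Sp. rubra: 0.09 × 0.0325 = 0.002925
Sum = 0.245745.
Largest term belongs to Sp. nigra, so Sp. nigra is most probable.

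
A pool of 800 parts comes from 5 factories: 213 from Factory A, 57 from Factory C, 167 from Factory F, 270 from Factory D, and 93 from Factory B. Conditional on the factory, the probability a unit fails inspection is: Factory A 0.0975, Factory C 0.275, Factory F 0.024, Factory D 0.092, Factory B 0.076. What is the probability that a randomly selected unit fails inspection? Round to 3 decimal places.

By Bayes' rule, posterior ∝ prior × likelihood:
  Factory A: 0.26625 × 0.0975 = 0.025959375
  Factory C: 0.07125 × 0.275 = 0.01959375
  Factory F: 0.20875 × 0.024 = 0.00501
  Factory D: 0.3375 × 0.092 = 0.03105
  Factory B: 0.11625 × 0.076 = 0.008835
P(nonconforming) = 0.025959375 + 0.01959375 + 0.00501 + 0.03105 + 0.008835 = 0.090448125 → 0.090.

0.090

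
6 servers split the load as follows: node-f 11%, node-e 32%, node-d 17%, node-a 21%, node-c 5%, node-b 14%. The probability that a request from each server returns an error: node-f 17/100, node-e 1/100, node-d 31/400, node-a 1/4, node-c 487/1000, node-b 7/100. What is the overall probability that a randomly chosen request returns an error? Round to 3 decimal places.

Unnormalized posteriors (prior × likelihood):
  node-f: 0.11 × 0.17 = 0.0187
  node-e: 0.32 × 0.01 = 0.0032
  node-d: 0.17 × 0.0775 = 0.013175
  node-a: 0.21 × 0.25 = 0.0525
  node-c: 0.05 × 0.487 = 0.02435
  node-b: 0.14 × 0.07 = 0.0098
P(error) = 0.0187 + 0.0032 + 0.013175 + 0.0525 + 0.02435 + 0.0098 = 0.121725 → 0.122.

0.122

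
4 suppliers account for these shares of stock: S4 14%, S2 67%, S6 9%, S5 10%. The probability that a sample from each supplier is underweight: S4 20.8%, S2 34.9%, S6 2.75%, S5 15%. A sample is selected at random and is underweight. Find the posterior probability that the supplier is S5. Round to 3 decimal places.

0.053

Prior × likelihood for each hypothesis:
  S4: 0.14 × 0.208 = 0.02912
  S2: 0.67 × 0.349 = 0.23383
  S6: 0.09 × 0.0275 = 0.002475
  S5: 0.1 × 0.15 = 0.015
Normalizing constant = 0.280425.
P(S5 | evidence) = 0.015 / 0.280425 ≈ 0.053.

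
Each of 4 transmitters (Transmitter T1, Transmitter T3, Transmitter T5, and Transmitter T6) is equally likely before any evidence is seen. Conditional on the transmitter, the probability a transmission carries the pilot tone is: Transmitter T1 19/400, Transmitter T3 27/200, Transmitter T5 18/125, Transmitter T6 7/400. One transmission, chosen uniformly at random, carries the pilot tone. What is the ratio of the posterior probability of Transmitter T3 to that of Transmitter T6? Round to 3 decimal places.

Since the prior is uniform, the posterior is proportional to the likelihood:
  Transmitter T1: 0.0475
  Transmitter T3: 0.135
  Transmitter T5: 0.144
  Transmitter T6: 0.0175
Total = 0.344.
The ratio is 0.135 / 0.0175 (the normalizer cancels) = 7.714.

7.714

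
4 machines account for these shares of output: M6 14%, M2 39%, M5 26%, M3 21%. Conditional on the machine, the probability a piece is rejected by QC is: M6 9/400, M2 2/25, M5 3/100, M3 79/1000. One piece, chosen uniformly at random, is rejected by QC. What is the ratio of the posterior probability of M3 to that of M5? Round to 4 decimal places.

2.1269

Compute prior × likelihood for every hypothesis:
  M6: 0.14 × 0.0225 = 0.00315
  M2: 0.39 × 0.08 = 0.0312
  M5: 0.26 × 0.03 = 0.0078
  M3: 0.21 × 0.079 = 0.01659
Total = 0.05874.
The ratio is 0.01659 / 0.0078 (the normalizer cancels) = 2.1269.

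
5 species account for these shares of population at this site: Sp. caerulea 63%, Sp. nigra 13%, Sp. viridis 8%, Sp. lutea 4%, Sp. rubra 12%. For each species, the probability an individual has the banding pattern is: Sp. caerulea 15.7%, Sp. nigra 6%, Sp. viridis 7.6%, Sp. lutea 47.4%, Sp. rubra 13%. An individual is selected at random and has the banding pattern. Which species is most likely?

By Bayes' rule, posterior ∝ prior × likelihood:
  Sp. caerulea: 0.63 × 0.157 = 0.09891
  Sp. nigra: 0.13 × 0.06 = 0.0078
  Sp. viridis: 0.08 × 0.076 = 0.00608
  Sp. lutea: 0.04 × 0.474 = 0.01896
  Sp. rubra: 0.12 × 0.13 = 0.0156
Normalizing constant = 0.14735.
Largest term belongs to Sp. caerulea, so Sp. caerulea is most probable.

Sp. caerulea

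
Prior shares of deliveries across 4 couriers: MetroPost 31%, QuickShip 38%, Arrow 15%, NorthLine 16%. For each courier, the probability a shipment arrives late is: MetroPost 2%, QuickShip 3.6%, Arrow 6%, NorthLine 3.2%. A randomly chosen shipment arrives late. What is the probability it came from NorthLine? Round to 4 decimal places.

0.1506

Prior × likelihood for each hypothesis:
  MetroPost: 0.31 × 0.02 = 0.0062
  QuickShip: 0.38 × 0.036 = 0.01368
  Arrow: 0.15 × 0.06 = 0.009
  NorthLine: 0.16 × 0.032 = 0.00512
Normalizing constant = 0.034.
P(NorthLine | evidence) = 0.00512 / 0.034 ≈ 0.1506.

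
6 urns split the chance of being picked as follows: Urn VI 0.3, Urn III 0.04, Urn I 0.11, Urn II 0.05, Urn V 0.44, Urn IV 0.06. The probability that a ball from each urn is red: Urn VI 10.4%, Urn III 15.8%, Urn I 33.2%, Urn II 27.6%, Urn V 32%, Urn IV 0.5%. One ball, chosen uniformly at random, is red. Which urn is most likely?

Compute prior × likelihood for every hypothesis:
  Urn VI: 0.3 × 0.104 = 0.0312
  Urn III: 0.04 × 0.158 = 0.00632
  Urn I: 0.11 × 0.332 = 0.03652
  Urn II: 0.05 × 0.276 = 0.0138
  Urn V: 0.44 × 0.32 = 0.1408
  Urn IV: 0.06 × 0.005 = 0.0003
Normalizing constant = 0.22894.
Largest term belongs to Urn V, so Urn V is most probable.

Urn V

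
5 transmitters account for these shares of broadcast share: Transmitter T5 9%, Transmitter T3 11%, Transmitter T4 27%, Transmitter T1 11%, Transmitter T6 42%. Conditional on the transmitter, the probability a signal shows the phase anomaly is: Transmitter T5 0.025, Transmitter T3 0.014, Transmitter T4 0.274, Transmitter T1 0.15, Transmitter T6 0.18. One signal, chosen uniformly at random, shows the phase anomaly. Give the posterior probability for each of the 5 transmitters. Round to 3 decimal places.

Transmitter T5 0.013, Transmitter T3 0.009, Transmitter T4 0.436, Transmitter T1 0.097, Transmitter T6 0.445

Prior × likelihood for each hypothesis:
  Transmitter T5: 0.09 × 0.025 = 0.00225
  Transmitter T3: 0.11 × 0.014 = 0.00154
  Transmitter T4: 0.27 × 0.274 = 0.07398
  Transmitter T1: 0.11 × 0.15 = 0.0165
  Transmitter T6: 0.42 × 0.18 = 0.0756
Normalizing constant = 0.16987.
P(Transmitter T5 | anomaly) = 0.00225/0.16987 ≈ 0.013
P(Transmitter T3 | anomaly) = 0.00154/0.16987 ≈ 0.009
P(Transmitter T4 | anomaly) = 0.07398/0.16987 ≈ 0.436
P(Transmitter T1 | anomaly) = 0.0165/0.16987 ≈ 0.097
P(Transmitter T6 | anomaly) = 0.0756/0.16987 ≈ 0.445
(Check: 0.013+0.009+0.436+0.097+0.445 = 1.000.)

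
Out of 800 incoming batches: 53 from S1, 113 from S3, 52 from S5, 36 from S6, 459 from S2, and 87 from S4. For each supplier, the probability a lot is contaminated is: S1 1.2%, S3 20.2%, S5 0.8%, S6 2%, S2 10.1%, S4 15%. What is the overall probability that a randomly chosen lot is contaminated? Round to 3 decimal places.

Prior × likelihood for each hypothesis:
  S1: 0.06625 × 0.012 = 0.000795
  S3: 0.14125 × 0.202 = 0.0285325
  S5: 0.065 × 0.008 = 0.00052
  S6: 0.045 × 0.02 = 0.0009
  S2: 0.57375 × 0.101 = 0.05794875
  S4: 0.10875 × 0.15 = 0.0163125
P(contaminated) = 0.000795 + 0.0285325 + 0.00052 + 0.0009 + 0.05794875 + 0.0163125 = 0.10500875 → 0.105.

0.105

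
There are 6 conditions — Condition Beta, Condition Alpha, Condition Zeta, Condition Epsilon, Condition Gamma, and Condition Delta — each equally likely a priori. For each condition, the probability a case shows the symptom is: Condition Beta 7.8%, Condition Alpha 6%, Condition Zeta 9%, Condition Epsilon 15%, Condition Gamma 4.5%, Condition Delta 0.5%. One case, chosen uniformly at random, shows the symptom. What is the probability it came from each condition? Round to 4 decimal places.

With a uniform prior (1/6 each), posterior ∝ likelihood:
  Condition Beta: 0.078
  Condition Alpha: 0.06
  Condition Zeta: 0.09
  Condition Epsilon: 0.15
  Condition Gamma: 0.045
  Condition Delta: 0.005
Total = 0.428.
P(Condition Beta | symptomatic) = 0.078/0.428 ≈ 0.1822
P(Condition Alpha | symptomatic) = 0.06/0.428 ≈ 0.1402
P(Condition Zeta | symptomatic) = 0.09/0.428 ≈ 0.2103
P(Condition Epsilon | symptomatic) = 0.15/0.428 ≈ 0.3505
P(Condition Gamma | symptomatic) = 0.045/0.428 ≈ 0.1051
P(Condition Delta | symptomatic) = 0.005/0.428 ≈ 0.0117

Condition Beta 0.1822, Condition Alpha 0.1402, Condition Zeta 0.2103, Condition Epsilon 0.3505, Condition Gamma 0.1051, Condition Delta 0.0117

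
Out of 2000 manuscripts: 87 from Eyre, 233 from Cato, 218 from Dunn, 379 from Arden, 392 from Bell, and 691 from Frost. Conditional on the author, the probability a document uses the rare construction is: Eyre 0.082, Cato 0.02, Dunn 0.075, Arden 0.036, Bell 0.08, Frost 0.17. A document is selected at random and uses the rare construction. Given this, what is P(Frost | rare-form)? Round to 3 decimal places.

Prior × likelihood for each hypothesis:
  Eyre: 0.0435 × 0.082 = 0.003567
  Cato: 0.1165 × 0.02 = 0.00233
  Dunn: 0.109 × 0.075 = 0.008175
  Arden: 0.1895 × 0.036 = 0.006822
  Bell: 0.196 × 0.08 = 0.01568
  Frost: 0.3455 × 0.17 = 0.058735
Sum = 0.095309.
P(Frost | evidence) = 0.058735 / 0.095309 ≈ 0.616.

0.616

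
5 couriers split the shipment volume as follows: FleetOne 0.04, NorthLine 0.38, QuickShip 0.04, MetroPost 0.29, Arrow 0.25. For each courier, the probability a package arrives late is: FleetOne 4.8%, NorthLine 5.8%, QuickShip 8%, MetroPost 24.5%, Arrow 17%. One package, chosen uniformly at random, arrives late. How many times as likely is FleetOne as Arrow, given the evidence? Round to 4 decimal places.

Unnormalized posteriors (prior × likelihood):
  FleetOne: 0.04 × 0.048 = 0.00192
  NorthLine: 0.38 × 0.058 = 0.02204
  QuickShip: 0.04 × 0.08 = 0.0032
  MetroPost: 0.29 × 0.245 = 0.07105
  Arrow: 0.25 × 0.17 = 0.0425
Sum = 0.14071.
The ratio is 0.00192 / 0.0425 (the normalizer cancels) = 0.0452.

0.0452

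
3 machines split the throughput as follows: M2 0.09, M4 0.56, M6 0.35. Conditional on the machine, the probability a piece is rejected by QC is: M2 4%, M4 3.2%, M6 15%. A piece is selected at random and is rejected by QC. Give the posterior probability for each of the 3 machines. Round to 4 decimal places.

M2 0.0486, M4 0.2421, M6 0.7093

Compute prior × likelihood for every hypothesis:
  M2: 0.09 × 0.04 = 0.0036
  M4: 0.56 × 0.032 = 0.01792
  M6: 0.35 × 0.15 = 0.0525
Total = 0.07402.
P(M2 | rejected) = 0.0036/0.07402 ≈ 0.0486
P(M4 | rejected) = 0.01792/0.07402 ≈ 0.2421
P(M6 | rejected) = 0.0525/0.07402 ≈ 0.7093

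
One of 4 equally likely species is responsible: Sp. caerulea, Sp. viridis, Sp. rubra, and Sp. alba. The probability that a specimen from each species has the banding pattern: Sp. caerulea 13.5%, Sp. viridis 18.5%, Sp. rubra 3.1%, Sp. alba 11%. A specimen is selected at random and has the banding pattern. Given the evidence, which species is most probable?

With a uniform prior (1/4 each), posterior ∝ likelihood:
  Sp. caerulea: 0.135
  Sp. viridis: 0.185
  Sp. rubra: 0.031
  Sp. alba: 0.11
Total = 0.461.
Largest term belongs to Sp. viridis, so Sp. viridis is most probable.

Sp. viridis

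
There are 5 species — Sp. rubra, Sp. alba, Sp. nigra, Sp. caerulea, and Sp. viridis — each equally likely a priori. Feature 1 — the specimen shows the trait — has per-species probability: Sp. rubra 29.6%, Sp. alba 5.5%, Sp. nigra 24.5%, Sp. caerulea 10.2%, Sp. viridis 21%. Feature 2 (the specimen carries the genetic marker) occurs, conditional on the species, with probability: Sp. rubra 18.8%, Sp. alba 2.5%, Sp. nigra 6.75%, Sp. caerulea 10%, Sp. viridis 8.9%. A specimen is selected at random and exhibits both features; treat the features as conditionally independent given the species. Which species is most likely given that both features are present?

Since the prior is uniform, the posterior is proportional to the likelihood:
  Sp. rubra: 0.296 × 0.188 = 0.055648
  Sp. alba: 0.055 × 0.025 = 0.001375
  Sp. nigra: 0.245 × 0.0675 = 0.0165375
  Sp. caerulea: 0.102 × 0.1 = 0.0102
  Sp. viridis: 0.21 × 0.089 = 0.01869
Normalizing constant = 0.1024505.
Largest term belongs to Sp. rubra, so Sp. rubra is most probable.

Sp. rubra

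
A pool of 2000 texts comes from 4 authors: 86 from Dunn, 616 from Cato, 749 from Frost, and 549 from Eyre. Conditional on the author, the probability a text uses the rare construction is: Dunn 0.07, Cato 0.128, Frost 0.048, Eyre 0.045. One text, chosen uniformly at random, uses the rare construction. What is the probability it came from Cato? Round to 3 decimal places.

Prior × likelihood for each hypothesis:
  Dunn: 0.043 × 0.07 = 0.00301
  Cato: 0.308 × 0.128 = 0.039424
  Frost: 0.3745 × 0.048 = 0.017976
  Eyre: 0.2745 × 0.045 = 0.0123525
Normalizing constant = 0.0727625.
P(Cato | evidence) = 0.039424 / 0.0727625 ≈ 0.542.

0.542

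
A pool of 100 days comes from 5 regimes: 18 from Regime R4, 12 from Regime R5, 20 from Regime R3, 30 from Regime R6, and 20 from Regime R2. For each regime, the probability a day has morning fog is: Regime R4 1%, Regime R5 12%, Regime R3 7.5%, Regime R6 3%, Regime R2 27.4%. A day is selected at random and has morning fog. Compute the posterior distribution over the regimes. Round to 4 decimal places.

Regime R4 0.0189, Regime R5 0.1516, Regime R3 0.1579, Regime R6 0.0947, Regime R2 0.5768

Unnormalized posteriors (prior × likelihood):
  Regime R4: 0.18 × 0.01 = 0.0018
  Regime R5: 0.12 × 0.12 = 0.0144
  Regime R3: 0.2 × 0.075 = 0.015
  Regime R6: 0.3 × 0.03 = 0.009
  Regime R2: 0.2 × 0.274 = 0.0548
Sum = 0.095.
P(Regime R4 | fog) = 0.0018/0.095 ≈ 0.0189
P(Regime R5 | fog) = 0.0144/0.095 ≈ 0.1516
P(Regime R3 | fog) = 0.015/0.095 ≈ 0.1579
P(Regime R6 | fog) = 0.009/0.095 ≈ 0.0947
P(Regime R2 | fog) = 0.0548/0.095 ≈ 0.5768
(Check: 0.0189+0.1516+0.1579+0.0947+0.5768 = 0.9999.)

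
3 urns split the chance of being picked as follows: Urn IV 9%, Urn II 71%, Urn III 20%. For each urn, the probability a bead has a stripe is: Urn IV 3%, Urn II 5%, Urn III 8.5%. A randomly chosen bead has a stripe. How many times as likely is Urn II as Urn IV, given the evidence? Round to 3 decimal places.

13.148

By Bayes' rule, posterior ∝ prior × likelihood:
  Urn IV: 0.09 × 0.03 = 0.0027
  Urn II: 0.71 × 0.05 = 0.0355
  Urn III: 0.2 × 0.085 = 0.017
Total = 0.0552.
The ratio is 0.0355 / 0.0027 (the normalizer cancels) = 13.148.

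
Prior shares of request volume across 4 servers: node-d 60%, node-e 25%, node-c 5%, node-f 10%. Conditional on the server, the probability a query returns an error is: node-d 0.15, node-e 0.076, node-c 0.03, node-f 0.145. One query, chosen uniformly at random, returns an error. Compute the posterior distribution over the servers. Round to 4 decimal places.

Compute prior × likelihood for every hypothesis:
  node-d: 0.6 × 0.15 = 0.09
  node-e: 0.25 × 0.076 = 0.019
  node-c: 0.05 × 0.03 = 0.0015
  node-f: 0.1 × 0.145 = 0.0145
Normalizing constant = 0.125.
P(node-d | error) = 0.09/0.125 ≈ 0.7200
P(node-e | error) = 0.019/0.125 ≈ 0.1520
P(node-c | error) = 0.0015/0.125 ≈ 0.0120
P(node-f | error) = 0.0145/0.125 ≈ 0.1160
(Check: 0.7200+0.1520+0.0120+0.1160 = 1.0000.)

node-d 0.7200, node-e 0.1520, node-c 0.0120, node-f 0.1160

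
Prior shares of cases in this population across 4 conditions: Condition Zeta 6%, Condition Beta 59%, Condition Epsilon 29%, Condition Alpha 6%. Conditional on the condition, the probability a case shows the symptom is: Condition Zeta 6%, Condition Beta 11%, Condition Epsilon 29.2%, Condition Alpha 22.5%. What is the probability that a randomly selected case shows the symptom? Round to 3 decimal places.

0.167

By Bayes' rule, posterior ∝ prior × likelihood:
  Condition Zeta: 0.06 × 0.06 = 0.0036
  Condition Beta: 0.59 × 0.11 = 0.0649
  Condition Epsilon: 0.29 × 0.292 = 0.08468
  Condition Alpha: 0.06 × 0.225 = 0.0135
P(symptomatic) = 0.0036 + 0.0649 + 0.08468 + 0.0135 = 0.16668 → 0.167.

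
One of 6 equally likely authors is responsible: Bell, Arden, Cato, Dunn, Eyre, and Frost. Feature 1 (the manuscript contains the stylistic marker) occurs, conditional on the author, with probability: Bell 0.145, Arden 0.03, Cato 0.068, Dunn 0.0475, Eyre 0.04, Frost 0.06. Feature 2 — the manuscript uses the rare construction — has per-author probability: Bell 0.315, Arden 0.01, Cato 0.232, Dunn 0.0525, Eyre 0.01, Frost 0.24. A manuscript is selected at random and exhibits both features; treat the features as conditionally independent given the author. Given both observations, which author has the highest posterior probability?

With a uniform prior (1/6 each), posterior ∝ likelihood:
  Bell: 0.145 × 0.315 = 0.045675
  Arden: 0.03 × 0.01 = 0.0003
  Cato: 0.068 × 0.232 = 0.015776
  Dunn: 0.0475 × 0.0525 = 0.00249375
  Eyre: 0.04 × 0.01 = 0.0004
  Frost: 0.06 × 0.24 = 0.0144
Total = 0.07904475.
Largest term belongs to Bell, so Bell is most probable.

Bell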